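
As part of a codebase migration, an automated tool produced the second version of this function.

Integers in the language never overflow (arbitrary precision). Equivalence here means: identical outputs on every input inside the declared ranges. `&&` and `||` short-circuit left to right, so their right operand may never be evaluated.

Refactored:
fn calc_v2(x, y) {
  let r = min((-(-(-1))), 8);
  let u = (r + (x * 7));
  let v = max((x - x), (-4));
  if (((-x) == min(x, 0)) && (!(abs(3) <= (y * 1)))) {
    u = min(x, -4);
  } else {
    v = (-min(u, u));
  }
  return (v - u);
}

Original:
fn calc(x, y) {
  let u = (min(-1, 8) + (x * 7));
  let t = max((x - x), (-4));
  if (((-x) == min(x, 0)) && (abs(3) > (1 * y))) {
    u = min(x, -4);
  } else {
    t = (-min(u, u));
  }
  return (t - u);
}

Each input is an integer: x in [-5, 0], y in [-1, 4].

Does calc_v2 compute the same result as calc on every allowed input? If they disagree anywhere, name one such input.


Changes here: statement counts differ, plus local variable names differ, plus comparison usage differs, plus boolean connective usage differs; the full 36-point sweep finds no disagreement.
verdict: equivalent


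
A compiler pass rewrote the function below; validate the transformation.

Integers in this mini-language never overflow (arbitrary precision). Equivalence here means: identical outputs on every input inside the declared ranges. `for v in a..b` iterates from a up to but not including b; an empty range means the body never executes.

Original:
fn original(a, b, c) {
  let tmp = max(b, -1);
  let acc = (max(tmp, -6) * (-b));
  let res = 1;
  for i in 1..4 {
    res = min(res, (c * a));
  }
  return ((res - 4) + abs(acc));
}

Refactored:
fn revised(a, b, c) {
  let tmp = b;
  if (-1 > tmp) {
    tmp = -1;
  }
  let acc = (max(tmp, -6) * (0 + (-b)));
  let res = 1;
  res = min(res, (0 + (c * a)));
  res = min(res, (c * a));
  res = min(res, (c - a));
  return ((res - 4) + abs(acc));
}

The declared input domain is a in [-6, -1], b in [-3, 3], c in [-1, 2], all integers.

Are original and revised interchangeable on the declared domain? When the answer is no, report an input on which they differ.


There is a counterexample at a=-1, b=-3, c=-1: 0 on one side, -1 on the other.
original: tmp becomes -1; next acc becomes -3; next res becomes 1; next at i=1:; next res becomes 1; next at i=2:; next res becomes 1; next at i=3:; next res becomes 1; next final value 0
revised: tmp becomes -3; next (-1 > tmp) evaluates to true; next tmp becomes -1; next acc becomes -3; next res becomes 1; next res becomes 1; next res becomes 1; next res becomes 0; next final value -1
verdict: not equivalent; witness: a=-1, b=-3, c=-1


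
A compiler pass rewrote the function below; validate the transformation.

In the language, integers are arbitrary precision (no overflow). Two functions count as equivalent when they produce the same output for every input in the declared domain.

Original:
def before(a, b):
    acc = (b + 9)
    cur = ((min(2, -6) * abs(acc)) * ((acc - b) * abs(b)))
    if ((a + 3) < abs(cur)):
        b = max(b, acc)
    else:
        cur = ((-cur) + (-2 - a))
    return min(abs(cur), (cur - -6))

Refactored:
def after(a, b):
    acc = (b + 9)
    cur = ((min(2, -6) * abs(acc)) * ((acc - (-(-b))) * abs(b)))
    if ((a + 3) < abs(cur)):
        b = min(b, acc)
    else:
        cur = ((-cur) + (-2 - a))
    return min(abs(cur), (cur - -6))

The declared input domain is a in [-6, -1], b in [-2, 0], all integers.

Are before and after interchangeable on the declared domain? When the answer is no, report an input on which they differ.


The one real change (`max(b, acc)` became `min(b, acc)`) has no effect anywhere in the declared ranges.
Tracing a=-6, b=-1: before: acc = 8; cur = -432; ((a + 3) < abs(cur)) -> true; b = 8; return -426 | after: acc = 8; cur = -432; ((a + 3) < abs(cur)) -> true; b = -1; return -426 — matching result -426.
Checked all 18 inputs in the declared domain: the outputs agree on every one.
verdict: equivalent


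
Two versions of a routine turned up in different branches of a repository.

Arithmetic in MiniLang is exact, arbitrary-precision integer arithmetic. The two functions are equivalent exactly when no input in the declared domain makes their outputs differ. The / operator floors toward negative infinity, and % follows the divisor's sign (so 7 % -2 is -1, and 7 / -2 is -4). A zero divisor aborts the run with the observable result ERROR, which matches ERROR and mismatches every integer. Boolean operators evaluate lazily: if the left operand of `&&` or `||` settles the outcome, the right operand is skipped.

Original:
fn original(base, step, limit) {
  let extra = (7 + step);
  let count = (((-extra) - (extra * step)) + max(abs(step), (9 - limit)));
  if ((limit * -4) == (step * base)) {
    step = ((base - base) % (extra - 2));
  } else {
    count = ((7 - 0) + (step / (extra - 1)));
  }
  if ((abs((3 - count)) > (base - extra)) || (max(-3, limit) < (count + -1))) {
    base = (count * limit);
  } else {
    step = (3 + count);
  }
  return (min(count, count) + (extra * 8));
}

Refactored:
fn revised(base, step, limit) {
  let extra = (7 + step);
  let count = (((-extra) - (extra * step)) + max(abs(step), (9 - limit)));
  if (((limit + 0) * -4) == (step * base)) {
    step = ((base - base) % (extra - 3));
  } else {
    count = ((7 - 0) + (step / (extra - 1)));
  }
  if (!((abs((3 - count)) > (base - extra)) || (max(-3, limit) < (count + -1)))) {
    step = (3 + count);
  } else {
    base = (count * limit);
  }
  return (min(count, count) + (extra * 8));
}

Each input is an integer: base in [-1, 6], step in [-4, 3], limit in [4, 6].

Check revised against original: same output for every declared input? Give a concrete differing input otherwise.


Input base=4, step=-4, limit=4: 38 from original versus ERROR from revised.
verdict: not equivalent; witness: base=4, step=-4, limit=4


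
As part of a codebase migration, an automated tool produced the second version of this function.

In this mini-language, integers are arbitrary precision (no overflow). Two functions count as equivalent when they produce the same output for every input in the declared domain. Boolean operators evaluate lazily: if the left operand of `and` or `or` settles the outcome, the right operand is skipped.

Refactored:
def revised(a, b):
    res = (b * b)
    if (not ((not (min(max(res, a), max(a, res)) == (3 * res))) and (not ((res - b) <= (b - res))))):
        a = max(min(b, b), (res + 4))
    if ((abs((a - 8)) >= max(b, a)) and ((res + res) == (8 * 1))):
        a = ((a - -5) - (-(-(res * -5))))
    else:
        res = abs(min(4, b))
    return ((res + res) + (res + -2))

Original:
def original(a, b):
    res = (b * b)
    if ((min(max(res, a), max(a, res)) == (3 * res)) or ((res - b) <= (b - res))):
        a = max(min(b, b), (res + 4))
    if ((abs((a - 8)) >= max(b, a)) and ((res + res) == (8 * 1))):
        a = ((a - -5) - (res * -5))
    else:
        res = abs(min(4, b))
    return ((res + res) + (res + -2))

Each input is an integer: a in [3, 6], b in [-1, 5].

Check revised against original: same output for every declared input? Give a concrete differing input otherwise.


This is a faithful refactor — boolean connective usage differs, but the computed results match everywhere.
One worked example (a=3, b=5) — original: res=25, then ((min(max(res, a), max(a, res)) == (3 * res)) or ((res - b) <= (b - res))) is false, then ((abs((a - 8)) >= max(b, a)) and ((res + res) == (8 * 1))) is false, then res=4, then returns 10; revised: res=25, then (not ((not (min(max(res, a), max(a, res)) == (3 * res))) and (not ((res - b) <= (b - res))))) is false, then ((abs((a - 8)) >= max(b, a)) and ((res + res) == (8 * 1))) is false, then res=4, then returns 10; agreement on 10.
Checked all 28 inputs in the declared domain: the outputs agree on every one.
verdict: equivalent


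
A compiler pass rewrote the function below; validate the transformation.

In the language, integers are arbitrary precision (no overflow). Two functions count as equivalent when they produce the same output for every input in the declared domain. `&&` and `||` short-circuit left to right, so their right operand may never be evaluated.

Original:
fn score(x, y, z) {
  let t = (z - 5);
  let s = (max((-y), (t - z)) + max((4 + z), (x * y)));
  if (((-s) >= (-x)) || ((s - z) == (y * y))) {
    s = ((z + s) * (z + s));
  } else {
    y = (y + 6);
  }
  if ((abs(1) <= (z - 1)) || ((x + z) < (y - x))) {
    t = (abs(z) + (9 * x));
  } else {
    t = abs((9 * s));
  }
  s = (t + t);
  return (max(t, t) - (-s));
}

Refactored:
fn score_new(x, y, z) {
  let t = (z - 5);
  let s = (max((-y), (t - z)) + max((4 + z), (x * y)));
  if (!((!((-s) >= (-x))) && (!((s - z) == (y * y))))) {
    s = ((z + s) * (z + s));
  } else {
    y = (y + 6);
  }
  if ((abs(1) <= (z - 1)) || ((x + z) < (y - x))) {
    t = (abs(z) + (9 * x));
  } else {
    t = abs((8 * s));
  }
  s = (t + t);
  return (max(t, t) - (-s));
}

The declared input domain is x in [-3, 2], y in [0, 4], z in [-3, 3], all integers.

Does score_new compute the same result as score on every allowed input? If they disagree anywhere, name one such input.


The rewrite breaks on x=2, y=0, z=-3, where the results are 108 and 96.
score: t=-8, then s=1, then (((-s) >= (-x)) || ((s - z) == (y * y))) is true, then s=4, then ((abs(1) <= (z - 1)) || ((x + z) < (y - x))) is false, then t=36, then s=72, then returns 108
score_new: t=-8, then s=1, then (!((!((-s) >= (-x))) && (!((s - z) == (y * y))))) is true, then s=4, then ((abs(1) <= (z - 1)) || ((x + z) < (y - x))) is false, then t=32, then s=64, then returns 96
verdict: not equivalent; witness: x=2, y=0, z=-3


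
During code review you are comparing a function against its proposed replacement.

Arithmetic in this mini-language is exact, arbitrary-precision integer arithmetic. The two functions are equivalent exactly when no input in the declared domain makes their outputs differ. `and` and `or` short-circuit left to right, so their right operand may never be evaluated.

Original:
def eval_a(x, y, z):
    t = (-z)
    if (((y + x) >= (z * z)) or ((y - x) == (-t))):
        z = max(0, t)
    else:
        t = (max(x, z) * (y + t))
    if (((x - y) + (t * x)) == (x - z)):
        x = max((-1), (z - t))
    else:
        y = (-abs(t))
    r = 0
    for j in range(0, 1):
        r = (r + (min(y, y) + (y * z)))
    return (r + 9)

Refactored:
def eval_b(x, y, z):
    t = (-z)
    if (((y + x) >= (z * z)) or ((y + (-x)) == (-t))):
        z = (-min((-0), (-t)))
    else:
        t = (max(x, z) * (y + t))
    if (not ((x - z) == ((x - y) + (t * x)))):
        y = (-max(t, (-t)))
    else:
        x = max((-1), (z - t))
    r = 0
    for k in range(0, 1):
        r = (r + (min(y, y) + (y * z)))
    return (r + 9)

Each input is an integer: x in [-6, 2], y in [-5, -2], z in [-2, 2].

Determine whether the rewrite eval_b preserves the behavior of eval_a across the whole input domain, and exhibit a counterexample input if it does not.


Side by side, the visible changes include: local variable names differ, and arithmetic usage differs, and min/max/abs usage differs, and boolean connective usage differs.
Tracing x=-6, y=-2, z=0: eval_a: t=0, then (((y + x) >= (z * z)) or ((y - x) == (-t))) is false, then t=0, then (((x - y) + (t * x)) == (x - z)) is false, then y=0, then r=0, then (j=0), then r=0, then returns 9 | eval_b: t=0, then (((y + x) >= (z * z)) or ((y + (-x)) == (-t))) is false, then t=0, then (not ((x - z) == ((x - y) + (t * x)))) is true, then y=0, then r=0, then (k=0), then r=0, then returns 9 — matching result 9.
An exhaustive pass over the 180 declared inputs shows identical outputs.
verdict: equivalent


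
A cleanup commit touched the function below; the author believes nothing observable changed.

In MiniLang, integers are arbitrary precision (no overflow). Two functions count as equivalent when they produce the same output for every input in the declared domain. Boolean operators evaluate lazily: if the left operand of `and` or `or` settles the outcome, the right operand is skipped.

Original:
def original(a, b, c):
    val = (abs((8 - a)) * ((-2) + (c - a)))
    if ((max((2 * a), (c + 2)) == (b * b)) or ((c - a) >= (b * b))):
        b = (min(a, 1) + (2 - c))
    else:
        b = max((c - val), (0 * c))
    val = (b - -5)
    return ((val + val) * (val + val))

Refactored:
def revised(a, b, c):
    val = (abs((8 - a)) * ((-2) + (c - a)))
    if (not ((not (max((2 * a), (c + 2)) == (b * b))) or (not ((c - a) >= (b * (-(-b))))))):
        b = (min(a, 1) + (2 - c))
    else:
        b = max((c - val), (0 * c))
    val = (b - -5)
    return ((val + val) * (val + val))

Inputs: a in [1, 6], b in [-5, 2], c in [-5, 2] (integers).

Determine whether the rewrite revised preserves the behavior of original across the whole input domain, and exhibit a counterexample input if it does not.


Take a=1, b=-2, c=2.
original: val=-7, then ((max((2 * a), (c + 2)) == (b * b)) or ((c - a) >= (b * b))) is true, then b=1, then val=6, then returns 144
revised: val=-7, then (not ((not (max((2 * a), (c + 2)) == (b * b))) or (not ((c - a) >= (b * (-(-b))))))) is false, then b=9, then val=14, then returns 784
144 != 784, so the rewrite changes behavior.
verdict: not equivalent; witness: a=1, b=-2, c=2


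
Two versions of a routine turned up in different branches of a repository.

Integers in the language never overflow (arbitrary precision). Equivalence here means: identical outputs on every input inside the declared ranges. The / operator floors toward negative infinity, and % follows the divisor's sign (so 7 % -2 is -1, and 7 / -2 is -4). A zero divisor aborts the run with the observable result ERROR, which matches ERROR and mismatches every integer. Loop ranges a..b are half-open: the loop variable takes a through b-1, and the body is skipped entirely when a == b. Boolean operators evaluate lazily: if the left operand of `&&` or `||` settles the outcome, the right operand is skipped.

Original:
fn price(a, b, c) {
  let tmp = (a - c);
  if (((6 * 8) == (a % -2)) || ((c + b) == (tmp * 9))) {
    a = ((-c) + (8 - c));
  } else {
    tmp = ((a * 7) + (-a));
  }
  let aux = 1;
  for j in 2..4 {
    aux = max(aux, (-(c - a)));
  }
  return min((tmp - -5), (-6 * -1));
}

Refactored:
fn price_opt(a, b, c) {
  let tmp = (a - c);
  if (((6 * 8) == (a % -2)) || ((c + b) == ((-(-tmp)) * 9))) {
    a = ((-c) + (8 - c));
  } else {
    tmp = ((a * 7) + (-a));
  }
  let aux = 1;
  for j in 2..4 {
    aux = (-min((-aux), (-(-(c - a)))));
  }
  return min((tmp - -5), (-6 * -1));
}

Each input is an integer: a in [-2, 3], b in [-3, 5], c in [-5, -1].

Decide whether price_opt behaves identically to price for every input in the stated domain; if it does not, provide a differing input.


Behavior is preserved: although min/max/abs usage differs, the outputs never diverge.
As a probe, take a=-1, b=-2, c=-1: price runs tmp becomes 0; next (((6 * 8) == (a % -2)) || ((c + b) == (tmp * 9))) evaluates to false; next tmp becomes -6; next aux becomes 1; next at j=2:; next aux becomes 1; next at j=3:; next aux becomes 1; next final value -1; price_opt runs tmp becomes 0; next (((6 * 8) == (a % -2)) || ((c + b) == ((-(-tmp)) * 9))) evaluates to false; next tmp becomes -6; next aux becomes 1; next at j=2:; next aux becomes 1; next at j=3:; next aux becomes 1; next final value -1; both end at -1.
An exhaustive pass over the 270 declared inputs shows identical outputs.
verdict: equivalent


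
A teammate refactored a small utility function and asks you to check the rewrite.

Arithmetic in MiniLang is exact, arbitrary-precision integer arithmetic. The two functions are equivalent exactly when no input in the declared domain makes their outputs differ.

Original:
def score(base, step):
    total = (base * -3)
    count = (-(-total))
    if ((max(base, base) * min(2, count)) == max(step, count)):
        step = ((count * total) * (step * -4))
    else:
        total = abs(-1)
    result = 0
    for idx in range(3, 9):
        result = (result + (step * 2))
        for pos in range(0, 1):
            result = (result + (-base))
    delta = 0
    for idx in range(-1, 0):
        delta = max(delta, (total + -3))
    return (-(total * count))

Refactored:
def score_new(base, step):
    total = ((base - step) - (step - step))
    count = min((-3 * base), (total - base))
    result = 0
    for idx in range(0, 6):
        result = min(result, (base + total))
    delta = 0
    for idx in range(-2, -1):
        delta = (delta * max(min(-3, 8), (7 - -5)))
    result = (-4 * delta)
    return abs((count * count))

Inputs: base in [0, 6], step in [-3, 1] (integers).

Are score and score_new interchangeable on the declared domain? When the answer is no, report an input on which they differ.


These are not equivalent — on base=0, step=1 the outputs split (0 vs 1).
score: total becomes 0; next count becomes 0; next ((max(base, base) * min(2, count)) == max(step, count)) evaluates to false; next total becomes 1; next result becomes 0; next at idx=3:; next result becomes 2; next at pos=0:; next result becomes 2; next at idx=4:; next result becomes 4; next at pos=0:; next result becomes 4; next at idx=5:; next result becomes 6; next at pos=0:; next result becomes 6; next at idx=6:; next result becomes 8; next at pos=0:; next result becomes 8; next at idx=7:; next result becomes 10; next at pos=0:; next result becomes 10; next at idx=8:; next result becomes 12; next at pos=0:; next result becomes 12; next delta becomes 0; next at idx=-1:; next delta becomes 0; next final value 0
score_new: total becomes -1; next count becomes -1; next result becomes 0; next at idx=0:; next result becomes -1; next at idx=1:; next result becomes -1; next at idx=2:; next result becomes -1; next at idx=3:; next result becomes -1; next at idx=4:; next result becomes -1; next at idx=5:; next result becomes -1; next delta becomes 0; next at idx=-2:; next delta becomes 0; next result becomes 0; next final value 1
verdict: not equivalent; witness: base=0, step=1


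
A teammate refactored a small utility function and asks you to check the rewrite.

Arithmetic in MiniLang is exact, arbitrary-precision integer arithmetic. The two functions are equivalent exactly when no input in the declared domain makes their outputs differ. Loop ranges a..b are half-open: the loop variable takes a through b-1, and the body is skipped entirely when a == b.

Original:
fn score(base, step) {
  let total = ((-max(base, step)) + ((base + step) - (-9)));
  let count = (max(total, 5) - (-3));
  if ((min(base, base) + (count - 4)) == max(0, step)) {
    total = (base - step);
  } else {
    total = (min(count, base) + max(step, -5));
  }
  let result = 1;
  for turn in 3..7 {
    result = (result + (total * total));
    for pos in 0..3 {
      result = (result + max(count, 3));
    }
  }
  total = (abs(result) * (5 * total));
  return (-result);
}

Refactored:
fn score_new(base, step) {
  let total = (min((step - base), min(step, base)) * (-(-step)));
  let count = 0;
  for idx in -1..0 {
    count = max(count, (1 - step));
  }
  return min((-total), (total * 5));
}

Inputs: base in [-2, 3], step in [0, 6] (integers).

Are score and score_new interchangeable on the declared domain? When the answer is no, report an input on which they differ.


Try base=-2, step=0.
score: total=7, then count=10, then ((min(base, base) + (count - 4)) == max(0, step)) is false, then total=-2, then result=1, then (turn=3), then result=5, then (pos=0), then result=15, then (pos=1), then result=25, then (pos=2), then result=35, then (turn=4), then result=39, then (pos=0), then result=49, then (pos=1), then result=59, then (pos=2), then result=69, then (turn=5), then result=73, then (pos=0), then result=83, then (pos=1), then result=93, then (pos=2), then result=103, then (turn=6), then result=107, then (pos=0), then result=117, then (pos=1), then result=127, then (pos=2), then result=137, then total=-1370, then returns -137
score_new: total=0, then count=0, then (idx=-1), then count=1, then returns 0
-137 and 0 differ, so these are not the same function on this domain.
verdict: not equivalent; witness: base=-2, step=0


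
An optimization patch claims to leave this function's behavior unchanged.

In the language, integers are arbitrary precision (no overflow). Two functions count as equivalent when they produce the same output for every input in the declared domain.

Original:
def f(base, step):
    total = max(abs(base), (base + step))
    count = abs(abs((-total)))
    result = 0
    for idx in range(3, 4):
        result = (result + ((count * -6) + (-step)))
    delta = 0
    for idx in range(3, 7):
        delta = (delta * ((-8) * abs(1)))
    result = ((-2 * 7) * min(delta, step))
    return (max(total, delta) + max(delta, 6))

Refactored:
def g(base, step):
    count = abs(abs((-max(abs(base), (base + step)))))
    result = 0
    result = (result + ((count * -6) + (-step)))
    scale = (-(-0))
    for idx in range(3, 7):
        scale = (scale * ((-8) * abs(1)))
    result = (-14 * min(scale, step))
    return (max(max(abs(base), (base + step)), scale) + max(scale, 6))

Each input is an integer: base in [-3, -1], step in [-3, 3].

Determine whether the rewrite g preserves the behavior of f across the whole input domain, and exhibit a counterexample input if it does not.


Although loop structure differs, and min/max/abs usage differs, and local variable names differ, and statement counts differ, and constant usage differs, and arithmetic usage differs, 21/21 inputs agree.
verdict: equivalent


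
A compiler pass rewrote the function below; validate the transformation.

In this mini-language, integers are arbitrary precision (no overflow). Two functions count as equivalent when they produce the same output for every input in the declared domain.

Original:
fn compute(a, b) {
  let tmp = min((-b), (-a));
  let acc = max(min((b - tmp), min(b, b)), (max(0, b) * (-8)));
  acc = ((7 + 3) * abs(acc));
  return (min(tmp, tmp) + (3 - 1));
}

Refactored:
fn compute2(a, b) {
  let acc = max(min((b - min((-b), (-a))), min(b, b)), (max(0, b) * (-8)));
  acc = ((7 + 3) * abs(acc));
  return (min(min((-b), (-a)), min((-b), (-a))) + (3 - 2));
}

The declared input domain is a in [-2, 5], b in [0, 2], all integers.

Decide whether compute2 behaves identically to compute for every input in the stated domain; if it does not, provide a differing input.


Run the pair on a=-2, b=0.
compute: tmp=0, then acc=0, then acc=0, then returns 2
compute2: acc=0, then acc=0, then returns 1
2 vs 1 — the two versions disagree here.
verdict: not equivalent; witness: a=-2, b=0


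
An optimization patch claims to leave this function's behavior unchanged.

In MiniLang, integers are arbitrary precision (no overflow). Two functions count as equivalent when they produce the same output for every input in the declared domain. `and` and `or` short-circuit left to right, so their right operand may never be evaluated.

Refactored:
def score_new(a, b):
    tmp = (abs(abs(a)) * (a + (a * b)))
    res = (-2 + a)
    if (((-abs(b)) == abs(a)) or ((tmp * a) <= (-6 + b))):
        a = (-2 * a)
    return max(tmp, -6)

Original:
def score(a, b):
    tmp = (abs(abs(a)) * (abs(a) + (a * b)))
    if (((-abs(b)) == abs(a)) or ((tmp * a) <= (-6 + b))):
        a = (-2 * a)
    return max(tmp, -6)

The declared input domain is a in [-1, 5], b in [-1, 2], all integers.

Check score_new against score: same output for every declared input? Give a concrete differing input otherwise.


Input a=-1, b=-1: 2 from score versus 0 from score_new.
verdict: not equivalent; witness: a=-1, b=-1


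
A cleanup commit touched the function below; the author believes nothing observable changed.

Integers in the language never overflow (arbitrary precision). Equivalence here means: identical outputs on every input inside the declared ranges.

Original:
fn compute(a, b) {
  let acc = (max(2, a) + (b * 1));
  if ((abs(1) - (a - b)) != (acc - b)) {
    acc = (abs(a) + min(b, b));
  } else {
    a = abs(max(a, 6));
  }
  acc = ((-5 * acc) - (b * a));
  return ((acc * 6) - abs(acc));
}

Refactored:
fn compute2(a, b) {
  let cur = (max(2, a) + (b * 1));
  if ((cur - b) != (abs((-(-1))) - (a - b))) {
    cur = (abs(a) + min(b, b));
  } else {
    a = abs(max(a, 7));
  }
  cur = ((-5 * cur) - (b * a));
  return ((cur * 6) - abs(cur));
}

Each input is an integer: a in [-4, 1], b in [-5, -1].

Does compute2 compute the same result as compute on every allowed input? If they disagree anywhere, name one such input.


Run the pair on a=-4, b=-3.
compute: acc becomes -1; next ((abs(1) - (a - b)) != (acc - b)) evaluates to false; next a becomes 6; next acc becomes 23; next final value 115
compute2: cur becomes -1; next ((cur - b) != (abs((-(-1))) - (a - b))) evaluates to false; next a becomes 7; next cur becomes 26; next final value 130
115 != 130, so the rewrite changes behavior.
verdict: not equivalent; witness: a=-4, b=-3


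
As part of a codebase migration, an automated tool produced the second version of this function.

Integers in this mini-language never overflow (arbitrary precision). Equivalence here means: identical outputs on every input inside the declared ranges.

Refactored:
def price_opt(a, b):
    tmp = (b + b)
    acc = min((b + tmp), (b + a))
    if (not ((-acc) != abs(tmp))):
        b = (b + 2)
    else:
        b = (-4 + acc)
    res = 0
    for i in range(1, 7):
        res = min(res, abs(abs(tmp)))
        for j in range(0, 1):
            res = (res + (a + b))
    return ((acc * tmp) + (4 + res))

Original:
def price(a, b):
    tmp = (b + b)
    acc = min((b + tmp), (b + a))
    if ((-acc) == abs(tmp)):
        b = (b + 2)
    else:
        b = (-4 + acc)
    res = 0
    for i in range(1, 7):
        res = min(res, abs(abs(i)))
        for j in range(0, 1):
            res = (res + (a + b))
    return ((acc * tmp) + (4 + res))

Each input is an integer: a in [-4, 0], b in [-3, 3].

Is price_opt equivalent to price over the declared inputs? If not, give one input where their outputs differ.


a=0, b=0 yields 12 from price but 6 from price_opt.
verdict: not equivalent; witness: a=0, b=0


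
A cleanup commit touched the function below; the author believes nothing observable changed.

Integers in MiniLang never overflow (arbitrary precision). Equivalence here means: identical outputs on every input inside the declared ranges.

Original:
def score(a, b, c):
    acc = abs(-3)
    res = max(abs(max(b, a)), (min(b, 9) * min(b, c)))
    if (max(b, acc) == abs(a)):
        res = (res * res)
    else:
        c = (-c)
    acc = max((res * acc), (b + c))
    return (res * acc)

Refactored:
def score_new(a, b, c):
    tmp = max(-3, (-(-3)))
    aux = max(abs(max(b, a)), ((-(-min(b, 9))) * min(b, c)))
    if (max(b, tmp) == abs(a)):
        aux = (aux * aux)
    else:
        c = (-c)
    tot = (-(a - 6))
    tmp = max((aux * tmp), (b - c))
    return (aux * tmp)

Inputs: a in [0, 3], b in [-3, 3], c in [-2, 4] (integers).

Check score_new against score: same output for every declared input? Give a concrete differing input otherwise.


a=0, b=1, c=3 yields 3 from score but 4 from score_new.
verdict: not equivalent; witness: a=0, b=1, c=3


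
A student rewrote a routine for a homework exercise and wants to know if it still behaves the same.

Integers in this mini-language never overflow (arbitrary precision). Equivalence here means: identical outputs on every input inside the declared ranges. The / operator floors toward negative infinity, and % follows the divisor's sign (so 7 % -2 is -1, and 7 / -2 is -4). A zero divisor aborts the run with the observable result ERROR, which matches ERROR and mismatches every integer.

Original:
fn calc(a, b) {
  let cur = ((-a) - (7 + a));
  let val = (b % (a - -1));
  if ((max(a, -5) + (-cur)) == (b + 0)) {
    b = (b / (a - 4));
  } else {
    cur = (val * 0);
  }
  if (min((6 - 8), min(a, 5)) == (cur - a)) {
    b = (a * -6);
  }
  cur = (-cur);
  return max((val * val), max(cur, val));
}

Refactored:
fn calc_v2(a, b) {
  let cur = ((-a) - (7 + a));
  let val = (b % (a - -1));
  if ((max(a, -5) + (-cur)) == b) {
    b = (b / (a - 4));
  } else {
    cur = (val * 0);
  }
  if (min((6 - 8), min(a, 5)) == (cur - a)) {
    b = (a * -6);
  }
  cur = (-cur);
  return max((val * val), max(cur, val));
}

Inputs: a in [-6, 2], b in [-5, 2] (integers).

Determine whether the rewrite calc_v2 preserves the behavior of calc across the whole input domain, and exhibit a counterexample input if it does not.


Reading the diff, among the changes: constant usage differs; also arithmetic usage differs.
Spot check at a=-6, b=-3 — calc: cur becomes 5; next val becomes -3; next ((max(a, -5) + (-cur)) == (b + 0)) evaluates to false; next cur becomes 0; next (min((6 - 8), min(a, 5)) == (cur - a)) evaluates to false; next cur becomes 0; next final value 9. calc_v2: cur becomes 5; next val becomes -3; next ((max(a, -5) + (-cur)) == b) evaluates to false; next cur becomes 0; next (min((6 - 8), min(a, 5)) == (cur - a)) evaluates to false; next cur becomes 0; next final value 9. Both give 9.
An exhaustive pass over the 72 declared inputs shows identical outputs.
verdict: equivalent


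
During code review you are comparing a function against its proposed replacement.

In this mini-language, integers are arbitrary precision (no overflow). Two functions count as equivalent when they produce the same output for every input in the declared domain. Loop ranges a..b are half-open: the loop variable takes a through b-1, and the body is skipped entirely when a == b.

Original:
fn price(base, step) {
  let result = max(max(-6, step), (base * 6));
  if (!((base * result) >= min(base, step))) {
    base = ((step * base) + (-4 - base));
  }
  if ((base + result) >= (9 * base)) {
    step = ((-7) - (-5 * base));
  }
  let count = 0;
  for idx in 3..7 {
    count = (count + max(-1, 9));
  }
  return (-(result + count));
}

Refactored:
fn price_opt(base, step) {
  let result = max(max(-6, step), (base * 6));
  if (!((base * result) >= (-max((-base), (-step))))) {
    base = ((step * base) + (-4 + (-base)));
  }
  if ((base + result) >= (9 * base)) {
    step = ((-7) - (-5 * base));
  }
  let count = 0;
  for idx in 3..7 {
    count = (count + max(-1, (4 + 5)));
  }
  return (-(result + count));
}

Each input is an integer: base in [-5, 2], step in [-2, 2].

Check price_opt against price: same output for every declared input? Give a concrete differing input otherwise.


Reading the diff, among the changes: min/max/abs usage differs; constant usage differs; arithmetic usage differs.
Spot check at base=2, step=-1 — price: result=12, then (!((base * result) >= min(base, step))) is false, then ((base + result) >= (9 * base)) is false, then count=0, then (idx=3), then count=9, then (idx=4), then count=18, then (idx=5), then count=27, then (idx=6), then count=36, then returns -48. price_opt: result=12, then (!((base * result) >= (-max((-base), (-step))))) is false, then ((base + result) >= (9 * base)) is false, then count=0, then (idx=3), then count=9, then (idx=4), then count=18, then (idx=5), then count=27, then (idx=6), then count=36, then returns -48. Both give -48.
Checked all 40 inputs in the declared domain: the outputs agree on every one.
verdict: equivalent


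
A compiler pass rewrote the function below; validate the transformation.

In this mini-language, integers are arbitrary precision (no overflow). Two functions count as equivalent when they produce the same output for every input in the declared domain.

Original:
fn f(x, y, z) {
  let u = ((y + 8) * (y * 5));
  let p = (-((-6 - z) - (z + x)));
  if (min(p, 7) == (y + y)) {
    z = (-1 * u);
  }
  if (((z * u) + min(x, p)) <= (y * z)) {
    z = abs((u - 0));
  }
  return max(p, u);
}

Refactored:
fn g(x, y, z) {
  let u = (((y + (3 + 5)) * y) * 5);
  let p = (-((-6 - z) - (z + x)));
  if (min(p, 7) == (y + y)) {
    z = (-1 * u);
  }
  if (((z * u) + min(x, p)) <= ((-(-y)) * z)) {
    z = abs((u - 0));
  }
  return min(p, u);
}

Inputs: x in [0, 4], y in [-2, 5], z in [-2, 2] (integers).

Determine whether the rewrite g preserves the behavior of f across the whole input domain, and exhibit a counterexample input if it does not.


The rewrite breaks on x=0, y=-2, z=-2, where the results are 2 and -60.
f: u=-60, then p=2, then (min(p, 7) == (y + y)) is false, then (((z * u) + min(x, p)) <= (y * z)) is false, then returns 2
g: u=-60, then p=2, then (min(p, 7) == (y + y)) is false, then (((z * u) + min(x, p)) <= ((-(-y)) * z)) is false, then returns -60
verdict: not equivalent; witness: x=0, y=-2, z=-2


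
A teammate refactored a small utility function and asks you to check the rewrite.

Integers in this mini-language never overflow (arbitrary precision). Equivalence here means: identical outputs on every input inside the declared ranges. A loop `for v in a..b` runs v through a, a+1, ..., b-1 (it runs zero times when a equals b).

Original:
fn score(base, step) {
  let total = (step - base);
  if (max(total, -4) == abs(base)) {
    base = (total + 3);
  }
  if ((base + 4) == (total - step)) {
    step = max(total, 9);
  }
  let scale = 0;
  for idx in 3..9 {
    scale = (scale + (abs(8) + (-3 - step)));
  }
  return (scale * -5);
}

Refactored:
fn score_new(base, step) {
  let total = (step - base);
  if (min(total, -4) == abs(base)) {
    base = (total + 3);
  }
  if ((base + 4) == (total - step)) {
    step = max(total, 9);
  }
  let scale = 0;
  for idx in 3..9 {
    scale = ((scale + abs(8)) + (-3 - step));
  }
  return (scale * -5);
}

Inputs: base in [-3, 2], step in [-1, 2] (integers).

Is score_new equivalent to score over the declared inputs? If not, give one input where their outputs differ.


The rewrite breaks on base=-2, step=0, where the results are -150 and 120.
score: total = 2; (max(total, -4) == abs(base)) -> true; base = 5; ((base + 4) == (total - step)) -> false; scale = 0; [idx=3]; scale = 5; [idx=4]; scale = 10; [idx=5]; scale = 15; [idx=6]; scale = 20; [idx=7]; scale = 25; [idx=8]; scale = 30; return -150
score_new: total = 2; (min(total, -4) == abs(base)) -> false; ((base + 4) == (total - step)) -> true; step = 9; scale = 0; [idx=3]; scale = -4; [idx=4]; scale = -8; [idx=5]; scale = -12; [idx=6]; scale = -16; [idx=7]; scale = -20; [idx=8]; scale = -24; return 120
verdict: not equivalent; witness: base=-2, step=0


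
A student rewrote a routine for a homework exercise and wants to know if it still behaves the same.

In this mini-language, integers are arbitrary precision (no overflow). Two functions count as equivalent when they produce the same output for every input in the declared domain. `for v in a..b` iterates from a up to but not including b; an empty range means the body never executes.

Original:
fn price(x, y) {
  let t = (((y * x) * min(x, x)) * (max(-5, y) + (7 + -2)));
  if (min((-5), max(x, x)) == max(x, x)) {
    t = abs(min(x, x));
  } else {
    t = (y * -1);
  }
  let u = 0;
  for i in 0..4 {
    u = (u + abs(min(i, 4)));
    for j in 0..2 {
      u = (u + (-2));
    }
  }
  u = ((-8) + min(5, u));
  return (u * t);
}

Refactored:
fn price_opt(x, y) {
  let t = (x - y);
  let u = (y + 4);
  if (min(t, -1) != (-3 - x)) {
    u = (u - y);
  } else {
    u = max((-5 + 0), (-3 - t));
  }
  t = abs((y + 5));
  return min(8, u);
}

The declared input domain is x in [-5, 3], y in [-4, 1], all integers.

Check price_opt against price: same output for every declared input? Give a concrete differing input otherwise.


Run the pair on x=-5, y=-4.
price: t becomes -100; next (min((-5), max(x, x)) == max(x, x)) evaluates to true; next t becomes 5; next u becomes 0; next at i=0:; next u becomes 0; next at j=0:; next u becomes -2; next at j=1:; next u becomes -4; next at i=1:; next u becomes -3; next at j=0:; next u becomes -5; next at j=1:; next u becomes -7; next at i=2:; next u becomes -5; next at j=0:; next u becomes -7; next at j=1:; next u becomes -9; next at i=3:; next u becomes -6; next at j=0:; next u becomes -8; next at j=1:; next u becomes -10; next u becomes -18; next final value -90
price_opt: t becomes -1; next u becomes 0; next (min(t, -1) != (-3 - x)) evaluates to true; next u becomes 4; next t becomes 1; next final value 4
-90 != 4, so the rewrite changes behavior.
verdict: not equivalent; witness: x=-5, y=-4


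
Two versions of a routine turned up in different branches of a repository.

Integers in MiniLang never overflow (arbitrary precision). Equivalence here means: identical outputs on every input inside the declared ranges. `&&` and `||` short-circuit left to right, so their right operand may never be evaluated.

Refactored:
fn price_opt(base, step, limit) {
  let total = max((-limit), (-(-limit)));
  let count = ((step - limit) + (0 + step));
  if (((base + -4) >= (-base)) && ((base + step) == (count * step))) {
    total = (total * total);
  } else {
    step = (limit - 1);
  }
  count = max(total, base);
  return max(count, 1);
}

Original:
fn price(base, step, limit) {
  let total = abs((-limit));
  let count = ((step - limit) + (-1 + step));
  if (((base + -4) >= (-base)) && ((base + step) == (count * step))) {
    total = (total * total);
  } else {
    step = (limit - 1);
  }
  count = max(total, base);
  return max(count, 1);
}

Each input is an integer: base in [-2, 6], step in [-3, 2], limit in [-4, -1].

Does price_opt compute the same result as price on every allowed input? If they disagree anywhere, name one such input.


Try base=2, step=-2, limit=-4.
price: total becomes 4; next count becomes -1; next (((base + -4) >= (-base)) && ((base + step) == (count * step))) evaluates to false; next step becomes -5; next count becomes 4; next final value 4
price_opt: total becomes 4; next count becomes 0; next (((base + -4) >= (-base)) && ((base + step) == (count * step))) evaluates to true; next total becomes 16; next count becomes 16; next final value 16
4 against 16: the behavior changed.
verdict: not equivalent; witness: base=2, step=-2, limit=-4


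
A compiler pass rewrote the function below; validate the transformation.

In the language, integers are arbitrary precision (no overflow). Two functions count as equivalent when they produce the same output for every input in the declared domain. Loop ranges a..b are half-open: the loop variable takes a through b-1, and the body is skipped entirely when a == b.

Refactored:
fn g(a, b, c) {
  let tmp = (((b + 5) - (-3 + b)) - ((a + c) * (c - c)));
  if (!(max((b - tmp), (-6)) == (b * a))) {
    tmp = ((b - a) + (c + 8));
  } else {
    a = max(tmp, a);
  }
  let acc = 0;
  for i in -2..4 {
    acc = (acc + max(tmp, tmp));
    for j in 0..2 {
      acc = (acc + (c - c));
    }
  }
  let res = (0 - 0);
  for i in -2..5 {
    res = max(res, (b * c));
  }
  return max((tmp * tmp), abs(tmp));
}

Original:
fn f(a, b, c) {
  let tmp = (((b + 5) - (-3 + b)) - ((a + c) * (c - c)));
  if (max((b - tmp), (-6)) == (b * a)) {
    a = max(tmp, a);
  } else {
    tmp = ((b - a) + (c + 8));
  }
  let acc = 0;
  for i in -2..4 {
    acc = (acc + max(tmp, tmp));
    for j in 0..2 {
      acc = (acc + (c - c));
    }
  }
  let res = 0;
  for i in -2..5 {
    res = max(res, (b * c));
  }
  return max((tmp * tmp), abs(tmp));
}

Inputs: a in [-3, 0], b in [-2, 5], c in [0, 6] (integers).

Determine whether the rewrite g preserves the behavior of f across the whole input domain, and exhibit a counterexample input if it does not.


The two versions differ — the changes include constant usage differs, plus arithmetic usage differs, plus boolean connective usage differs.
Tracing a=-3, b=4, c=5: f: tmp=8, then (max((b - tmp), (-6)) == (b * a)) is false, then tmp=20, then acc=0, then (i=-2), then acc=20, then (j=0), then acc=20, then (j=1), then acc=20, then (i=-1), then acc=40, then (j=0), then acc=40, then (j=1), then acc=40, then (i=0), then acc=60, then (j=0), then acc=60, then (j=1), then acc=60, then (i=1), then acc=80, then (j=0), then acc=80, then (j=1), then acc=80, then (i=2), then acc=100, then (j=0), then acc=100, then (j=1), then acc=100, then (i=3), then acc=120, then (j=0), then acc=120, then (j=1), then acc=120, then res=0, then (i=-2), then res=20, then (i=-1), then res=20, then (i=0), then res=20, then (i=1), then res=20, then (i=2), then res=20, then (i=3), then res=20, then (i=4), then res=20, then returns 400 | g: tmp=8, then (!(max((b - tmp), (-6)) == (b * a))) is true, then tmp=20, then acc=0, then (i=-2), then acc=20, then (j=0), then acc=20, then (j=1), then acc=20, then (i=-1), then acc=40, then (j=0), then acc=40, then (j=1), then acc=40, then (i=0), then acc=60, then (j=0), then acc=60, then (j=1), then acc=60, then (i=1), then acc=80, then (j=0), then acc=80, then (j=1), then acc=80, then (i=2), then acc=100, then (j=0), then acc=100, then (j=1), then acc=100, then (i=3), then acc=120, then (j=0), then acc=120, then (j=1), then acc=120, then res=0, then (i=-2), then res=20, then (i=-1), then res=20, then (i=0), then res=20, then (i=1), then res=20, then (i=2), then res=20, then (i=3), then res=20, then (i=4), then res=20, then returns 400 — matching result 400.
An exhaustive pass over the 224 declared inputs shows identical outputs.
verdict: equivalent
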